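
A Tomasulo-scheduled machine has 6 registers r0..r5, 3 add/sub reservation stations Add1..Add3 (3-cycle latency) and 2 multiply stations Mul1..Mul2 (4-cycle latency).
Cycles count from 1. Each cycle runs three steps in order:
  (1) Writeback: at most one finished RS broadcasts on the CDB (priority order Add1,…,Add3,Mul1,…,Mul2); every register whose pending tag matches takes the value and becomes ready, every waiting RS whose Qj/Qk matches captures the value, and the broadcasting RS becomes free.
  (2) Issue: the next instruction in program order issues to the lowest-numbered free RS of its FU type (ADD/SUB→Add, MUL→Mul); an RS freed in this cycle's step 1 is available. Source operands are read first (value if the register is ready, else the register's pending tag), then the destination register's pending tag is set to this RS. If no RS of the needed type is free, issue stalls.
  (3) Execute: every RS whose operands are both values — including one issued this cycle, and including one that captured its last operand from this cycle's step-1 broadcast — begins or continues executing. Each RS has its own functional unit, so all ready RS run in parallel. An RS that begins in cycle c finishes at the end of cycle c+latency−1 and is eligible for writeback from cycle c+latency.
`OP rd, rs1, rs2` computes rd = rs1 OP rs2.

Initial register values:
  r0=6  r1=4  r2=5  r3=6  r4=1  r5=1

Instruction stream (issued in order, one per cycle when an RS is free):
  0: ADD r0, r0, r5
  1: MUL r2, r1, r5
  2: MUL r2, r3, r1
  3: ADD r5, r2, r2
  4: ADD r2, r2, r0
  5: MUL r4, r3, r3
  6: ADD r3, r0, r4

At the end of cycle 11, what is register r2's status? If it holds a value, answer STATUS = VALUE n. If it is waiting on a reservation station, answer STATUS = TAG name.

cycle 1: issue ADD r0<-Add1 // r0:Add1,r1:4,r2:5,r3:6,r4:1,r5:1
cycle 2: issue MUL r2<-Mul1 // r0:Add1,r1:4,r2:Mul1,r3:6,r4:1,r5:1
cycle 3: issue MUL r2<-Mul2 // r0:Add1,r1:4,r2:Mul2,r3:6,r4:1,r5:1
cycle 4: CDB Add1=7; issue ADD r5<-Add1 // r0:7,r1:4,r2:Mul2,r3:6,r4:1,r5:Add1
cycle 5: issue ADD r2<-Add2 // r0:7,r1:4,r2:Add2,r3:6,r4:1,r5:Add1
cycle 6: CDB Mul1=4; issue MUL r4<-Mul1 // r0:7,r1:4,r2:Add2,r3:6,r4:Mul1,r5:Add1
cycle 7: CDB Mul2=24; issue ADD r3<-Add3 // r0:7,r1:4,r2:Add2,r3:Add3,r4:Mul1,r5:Add1
cycle 8: - // r0:7,r1:4,r2:Add2,r3:Add3,r4:Mul1,r5:Add1
cycle 9: - // r0:7,r1:4,r2:Add2,r3:Add3,r4:Mul1,r5:Add1
cycle 10: CDB Add1=48 // r0:7,r1:4,r2:Add2,r3:Add3,r4:Mul1,r5:48
cycle 11: CDB Add2=31 // r0:7,r1:4,r2:31,r3:Add3,r4:Mul1,r5:48

STATUS = VALUE 31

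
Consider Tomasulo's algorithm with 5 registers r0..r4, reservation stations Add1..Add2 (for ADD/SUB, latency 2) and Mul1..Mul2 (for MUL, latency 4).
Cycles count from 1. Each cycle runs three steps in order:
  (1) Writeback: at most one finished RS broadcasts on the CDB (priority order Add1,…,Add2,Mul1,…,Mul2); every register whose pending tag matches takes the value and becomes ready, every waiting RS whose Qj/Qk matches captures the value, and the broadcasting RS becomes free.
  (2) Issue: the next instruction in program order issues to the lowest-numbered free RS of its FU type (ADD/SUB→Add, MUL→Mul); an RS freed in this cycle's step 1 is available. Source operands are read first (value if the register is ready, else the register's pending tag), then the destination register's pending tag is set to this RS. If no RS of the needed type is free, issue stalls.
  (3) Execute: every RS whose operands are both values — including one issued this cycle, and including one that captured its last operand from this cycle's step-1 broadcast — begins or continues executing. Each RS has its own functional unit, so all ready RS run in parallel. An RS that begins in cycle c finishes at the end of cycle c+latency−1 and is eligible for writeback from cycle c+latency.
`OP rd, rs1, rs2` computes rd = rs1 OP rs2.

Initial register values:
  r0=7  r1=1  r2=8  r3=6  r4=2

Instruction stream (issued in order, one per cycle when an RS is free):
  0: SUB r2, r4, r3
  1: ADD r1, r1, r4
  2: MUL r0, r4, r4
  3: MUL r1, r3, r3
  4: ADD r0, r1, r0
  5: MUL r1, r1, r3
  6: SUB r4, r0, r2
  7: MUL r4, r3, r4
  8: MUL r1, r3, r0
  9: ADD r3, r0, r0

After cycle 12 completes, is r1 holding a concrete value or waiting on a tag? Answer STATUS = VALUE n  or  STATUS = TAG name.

  c1: issue SUB r2<-Add1  regs: r0:7,r1:1,r2:Add1,r3:6,r4:2
  c2: issue ADD r1<-Add2  regs: r0:7,r1:Add2,r2:Add1,r3:6,r4:2
  c3: CDB Add1=-4; issue MUL r0<-Mul1  regs: r0:Mul1,r1:Add2,r2:-4,r3:6,r4:2
  c4: CDB Add2=3; issue MUL r1<-Mul2  regs: r0:Mul1,r1:Mul2,r2:-4,r3:6,r4:2
  c5: issue ADD r0<-Add1  regs: r0:Add1,r1:Mul2,r2:-4,r3:6,r4:2
  c6: stall  regs: r0:Add1,r1:Mul2,r2:-4,r3:6,r4:2
  c7: CDB Mul1=4; issue MUL r1<-Mul1  regs: r0:Add1,r1:Mul1,r2:-4,r3:6,r4:2
  c8: CDB Mul2=36; issue SUB r4<-Add2  regs: r0:Add1,r1:Mul1,r2:-4,r3:6,r4:Add2
  c9: issue MUL r4<-Mul2  regs: r0:Add1,r1:Mul1,r2:-4,r3:6,r4:Mul2
  c10: CDB Add1=40; stall  regs: r0:40,r1:Mul1,r2:-4,r3:6,r4:Mul2
  c11: stall  regs: r0:40,r1:Mul1,r2:-4,r3:6,r4:Mul2
  c12: CDB Add2=44; stall  regs: r0:40,r1:Mul1,r2:-4,r3:6,r4:Mul2

STATUS = TAG Mul1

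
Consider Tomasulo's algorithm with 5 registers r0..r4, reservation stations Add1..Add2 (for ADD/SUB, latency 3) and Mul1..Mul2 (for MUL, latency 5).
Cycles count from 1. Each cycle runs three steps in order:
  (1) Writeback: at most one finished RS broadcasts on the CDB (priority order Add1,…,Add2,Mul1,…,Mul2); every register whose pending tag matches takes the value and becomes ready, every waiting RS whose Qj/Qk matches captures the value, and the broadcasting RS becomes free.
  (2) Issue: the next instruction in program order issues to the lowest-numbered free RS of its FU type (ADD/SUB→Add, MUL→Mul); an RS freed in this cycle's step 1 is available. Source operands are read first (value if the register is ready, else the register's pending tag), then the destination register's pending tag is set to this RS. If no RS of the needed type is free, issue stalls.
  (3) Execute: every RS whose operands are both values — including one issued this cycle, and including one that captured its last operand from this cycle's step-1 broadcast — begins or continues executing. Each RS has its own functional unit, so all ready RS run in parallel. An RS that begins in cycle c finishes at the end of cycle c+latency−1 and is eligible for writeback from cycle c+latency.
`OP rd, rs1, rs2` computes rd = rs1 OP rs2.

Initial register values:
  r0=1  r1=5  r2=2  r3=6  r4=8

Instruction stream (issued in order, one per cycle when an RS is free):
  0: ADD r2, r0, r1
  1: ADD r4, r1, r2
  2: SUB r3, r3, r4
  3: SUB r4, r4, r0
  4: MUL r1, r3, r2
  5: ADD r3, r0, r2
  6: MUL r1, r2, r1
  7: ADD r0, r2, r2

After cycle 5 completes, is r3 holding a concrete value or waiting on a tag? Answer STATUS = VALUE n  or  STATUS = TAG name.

cycle 1: issue ADD r2<-Add1 // r0:1,r1:5,r2:Add1,r3:6,r4:8
cycle 2: issue ADD r4<-Add2 // r0:1,r1:5,r2:Add1,r3:6,r4:Add2
cycle 3: stall // r0:1,r1:5,r2:Add1,r3:6,r4:Add2
cycle 4: CDB Add1=6; issue SUB r3<-Add1 // r0:1,r1:5,r2:6,r3:Add1,r4:Add2
cycle 5: stall // r0:1,r1:5,r2:6,r3:Add1,r4:Add2

STATUS = TAG Add1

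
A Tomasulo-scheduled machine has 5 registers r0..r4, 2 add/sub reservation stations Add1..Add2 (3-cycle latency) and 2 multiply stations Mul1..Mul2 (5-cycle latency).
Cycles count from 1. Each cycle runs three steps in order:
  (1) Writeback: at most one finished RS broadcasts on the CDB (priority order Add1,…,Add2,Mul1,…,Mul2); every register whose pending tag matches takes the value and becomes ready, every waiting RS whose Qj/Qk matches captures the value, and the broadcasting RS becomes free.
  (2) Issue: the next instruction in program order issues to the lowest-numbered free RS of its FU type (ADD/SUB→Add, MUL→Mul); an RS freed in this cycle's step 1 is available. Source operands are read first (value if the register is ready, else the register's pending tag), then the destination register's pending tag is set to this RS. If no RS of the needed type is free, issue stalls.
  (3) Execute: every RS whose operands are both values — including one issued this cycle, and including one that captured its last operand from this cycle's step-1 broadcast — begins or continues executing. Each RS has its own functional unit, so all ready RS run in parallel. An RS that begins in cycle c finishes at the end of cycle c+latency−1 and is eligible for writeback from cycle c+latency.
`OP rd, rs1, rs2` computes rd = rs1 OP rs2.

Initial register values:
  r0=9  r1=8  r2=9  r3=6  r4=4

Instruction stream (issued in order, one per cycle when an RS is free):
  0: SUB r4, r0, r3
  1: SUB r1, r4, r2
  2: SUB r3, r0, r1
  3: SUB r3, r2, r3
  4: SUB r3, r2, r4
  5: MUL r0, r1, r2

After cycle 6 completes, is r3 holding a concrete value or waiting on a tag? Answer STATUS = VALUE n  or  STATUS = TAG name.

STATUS = TAG Add1

cycle 1: issue SUB r4<-Add1 // r0:9,r1:8,r2:9,r3:6,r4:Add1
cycle 2: issue SUB r1<-Add2 // r0:9,r1:Add2,r2:9,r3:6,r4:Add1
cycle 3: stall // r0:9,r1:Add2,r2:9,r3:6,r4:Add1
cycle 4: CDB Add1=3; issue SUB r3<-Add1 // r0:9,r1:Add2,r2:9,r3:Add1,r4:3
cycle 5: stall // r0:9,r1:Add2,r2:9,r3:Add1,r4:3
cycle 6: stall // r0:9,r1:Add2,r2:9,r3:Add1,r4:3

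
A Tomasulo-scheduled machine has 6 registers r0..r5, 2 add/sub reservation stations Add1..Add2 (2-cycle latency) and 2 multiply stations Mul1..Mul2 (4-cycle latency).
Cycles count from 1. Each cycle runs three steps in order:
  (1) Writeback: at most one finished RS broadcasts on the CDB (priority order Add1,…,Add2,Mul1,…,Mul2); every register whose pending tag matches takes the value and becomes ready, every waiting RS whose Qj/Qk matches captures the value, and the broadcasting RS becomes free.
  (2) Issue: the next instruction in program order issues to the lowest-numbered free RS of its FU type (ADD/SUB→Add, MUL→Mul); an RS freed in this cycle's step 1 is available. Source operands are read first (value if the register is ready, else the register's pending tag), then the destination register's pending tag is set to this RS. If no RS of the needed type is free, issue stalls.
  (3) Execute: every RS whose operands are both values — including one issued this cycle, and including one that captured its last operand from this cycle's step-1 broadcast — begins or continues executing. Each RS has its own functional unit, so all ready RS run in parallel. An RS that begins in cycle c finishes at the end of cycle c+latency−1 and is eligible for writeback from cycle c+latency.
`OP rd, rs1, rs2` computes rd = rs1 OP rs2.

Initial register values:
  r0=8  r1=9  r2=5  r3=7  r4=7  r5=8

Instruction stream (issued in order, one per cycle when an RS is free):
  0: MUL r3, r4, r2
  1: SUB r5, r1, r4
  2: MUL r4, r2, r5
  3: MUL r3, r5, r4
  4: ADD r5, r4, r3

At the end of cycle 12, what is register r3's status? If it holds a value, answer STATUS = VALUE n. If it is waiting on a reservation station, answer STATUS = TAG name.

STATUS = VALUE 20

c1: issue MUL r3<-Mul1 | r0:8,r1:9,r2:5,r3:Mul1,r4:7,r5:8
c2: issue SUB r5<-Add1 | r0:8,r1:9,r2:5,r3:Mul1,r4:7,r5:Add1
c3: issue MUL r4<-Mul2 | r0:8,r1:9,r2:5,r3:Mul1,r4:Mul2,r5:Add1
c4: CDB Add1=2; stall | r0:8,r1:9,r2:5,r3:Mul1,r4:Mul2,r5:2
c5: CDB Mul1=35; issue MUL r3<-Mul1 | r0:8,r1:9,r2:5,r3:Mul1,r4:Mul2,r5:2
c6: issue ADD r5<-Add1 | r0:8,r1:9,r2:5,r3:Mul1,r4:Mul2,r5:Add1
c7: - | r0:8,r1:9,r2:5,r3:Mul1,r4:Mul2,r5:Add1
c8: CDB Mul2=10 | r0:8,r1:9,r2:5,r3:Mul1,r4:10,r5:Add1
c9: - | r0:8,r1:9,r2:5,r3:Mul1,r4:10,r5:Add1
c10: - | r0:8,r1:9,r2:5,r3:Mul1,r4:10,r5:Add1
c11: - | r0:8,r1:9,r2:5,r3:Mul1,r4:10,r5:Add1
c12: CDB Mul1=20 | r0:8,r1:9,r2:5,r3:20,r4:10,r5:Add1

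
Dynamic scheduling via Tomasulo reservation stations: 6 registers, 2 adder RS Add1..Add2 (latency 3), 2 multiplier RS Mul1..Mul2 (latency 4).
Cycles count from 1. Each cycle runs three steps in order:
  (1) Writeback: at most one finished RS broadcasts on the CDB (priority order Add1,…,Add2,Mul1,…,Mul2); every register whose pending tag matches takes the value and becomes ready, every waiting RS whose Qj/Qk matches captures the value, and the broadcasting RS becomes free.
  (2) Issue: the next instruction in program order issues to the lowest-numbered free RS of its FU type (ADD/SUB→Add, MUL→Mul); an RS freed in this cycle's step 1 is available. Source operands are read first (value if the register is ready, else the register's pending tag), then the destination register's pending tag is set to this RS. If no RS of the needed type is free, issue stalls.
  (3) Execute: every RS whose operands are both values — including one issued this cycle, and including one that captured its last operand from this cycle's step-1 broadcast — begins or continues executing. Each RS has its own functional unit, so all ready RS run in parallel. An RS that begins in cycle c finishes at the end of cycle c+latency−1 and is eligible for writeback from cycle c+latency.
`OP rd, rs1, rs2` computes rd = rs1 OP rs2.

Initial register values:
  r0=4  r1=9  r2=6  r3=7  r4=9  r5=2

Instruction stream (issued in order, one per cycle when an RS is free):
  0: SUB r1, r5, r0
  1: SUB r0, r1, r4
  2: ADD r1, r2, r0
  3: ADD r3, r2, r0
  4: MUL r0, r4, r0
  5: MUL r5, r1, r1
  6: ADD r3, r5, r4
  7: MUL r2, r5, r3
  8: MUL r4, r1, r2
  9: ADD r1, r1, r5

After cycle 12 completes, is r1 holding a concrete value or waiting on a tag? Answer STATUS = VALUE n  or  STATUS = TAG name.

STATUS = VALUE -5

c1: issue SUB r1<-Add1 | r0:4,r1:Add1,r2:6,r3:7,r4:9,r5:2
c2: issue SUB r0<-Add2 | r0:Add2,r1:Add1,r2:6,r3:7,r4:9,r5:2
c3: stall | r0:Add2,r1:Add1,r2:6,r3:7,r4:9,r5:2
c4: CDB Add1=-2; issue ADD r1<-Add1 | r0:Add2,r1:Add1,r2:6,r3:7,r4:9,r5:2
c5: stall | r0:Add2,r1:Add1,r2:6,r3:7,r4:9,r5:2
c6: stall | r0:Add2,r1:Add1,r2:6,r3:7,r4:9,r5:2
c7: CDB Add2=-11; issue ADD r3<-Add2 | r0:-11,r1:Add1,r2:6,r3:Add2,r4:9,r5:2
c8: issue MUL r0<-Mul1 | r0:Mul1,r1:Add1,r2:6,r3:Add2,r4:9,r5:2
c9: issue MUL r5<-Mul2 | r0:Mul1,r1:Add1,r2:6,r3:Add2,r4:9,r5:Mul2
c10: CDB Add1=-5; issue ADD r3<-Add1 | r0:Mul1,r1:-5,r2:6,r3:Add1,r4:9,r5:Mul2
c11: CDB Add2=-5; stall | r0:Mul1,r1:-5,r2:6,r3:Add1,r4:9,r5:Mul2
c12: CDB Mul1=-99; issue MUL r2<-Mul1 | r0:-99,r1:-5,r2:Mul1,r3:Add1,r4:9,r5:Mul2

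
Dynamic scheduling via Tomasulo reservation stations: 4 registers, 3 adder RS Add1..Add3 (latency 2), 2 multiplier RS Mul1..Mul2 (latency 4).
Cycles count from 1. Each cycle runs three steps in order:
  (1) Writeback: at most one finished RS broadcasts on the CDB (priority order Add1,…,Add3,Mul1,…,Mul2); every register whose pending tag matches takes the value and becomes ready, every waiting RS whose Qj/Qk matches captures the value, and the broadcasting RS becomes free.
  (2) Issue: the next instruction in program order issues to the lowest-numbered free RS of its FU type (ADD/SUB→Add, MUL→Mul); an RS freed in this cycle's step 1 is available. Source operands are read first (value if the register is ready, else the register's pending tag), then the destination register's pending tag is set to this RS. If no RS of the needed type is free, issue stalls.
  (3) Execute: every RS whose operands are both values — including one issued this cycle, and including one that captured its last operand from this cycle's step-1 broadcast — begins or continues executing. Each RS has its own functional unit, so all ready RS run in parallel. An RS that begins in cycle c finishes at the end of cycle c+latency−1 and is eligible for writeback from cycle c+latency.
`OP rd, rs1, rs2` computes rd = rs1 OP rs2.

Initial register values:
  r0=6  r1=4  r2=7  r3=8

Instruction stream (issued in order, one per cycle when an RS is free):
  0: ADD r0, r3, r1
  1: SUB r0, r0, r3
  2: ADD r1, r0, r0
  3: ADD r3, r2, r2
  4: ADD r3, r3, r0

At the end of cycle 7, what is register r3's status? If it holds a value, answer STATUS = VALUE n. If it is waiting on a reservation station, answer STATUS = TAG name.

cycle 1: issue ADD r0<-Add1 // r0:Add1,r1:4,r2:7,r3:8
cycle 2: issue SUB r0<-Add2 // r0:Add2,r1:4,r2:7,r3:8
cycle 3: CDB Add1=12; issue ADD r1<-Add1 // r0:Add2,r1:Add1,r2:7,r3:8
cycle 4: issue ADD r3<-Add3 // r0:Add2,r1:Add1,r2:7,r3:Add3
cycle 5: CDB Add2=4; issue ADD r3<-Add2 // r0:4,r1:Add1,r2:7,r3:Add2
cycle 6: CDB Add3=14 // r0:4,r1:Add1,r2:7,r3:Add2
cycle 7: CDB Add1=8 // r0:4,r1:8,r2:7,r3:Add2

STATUS = TAG Add2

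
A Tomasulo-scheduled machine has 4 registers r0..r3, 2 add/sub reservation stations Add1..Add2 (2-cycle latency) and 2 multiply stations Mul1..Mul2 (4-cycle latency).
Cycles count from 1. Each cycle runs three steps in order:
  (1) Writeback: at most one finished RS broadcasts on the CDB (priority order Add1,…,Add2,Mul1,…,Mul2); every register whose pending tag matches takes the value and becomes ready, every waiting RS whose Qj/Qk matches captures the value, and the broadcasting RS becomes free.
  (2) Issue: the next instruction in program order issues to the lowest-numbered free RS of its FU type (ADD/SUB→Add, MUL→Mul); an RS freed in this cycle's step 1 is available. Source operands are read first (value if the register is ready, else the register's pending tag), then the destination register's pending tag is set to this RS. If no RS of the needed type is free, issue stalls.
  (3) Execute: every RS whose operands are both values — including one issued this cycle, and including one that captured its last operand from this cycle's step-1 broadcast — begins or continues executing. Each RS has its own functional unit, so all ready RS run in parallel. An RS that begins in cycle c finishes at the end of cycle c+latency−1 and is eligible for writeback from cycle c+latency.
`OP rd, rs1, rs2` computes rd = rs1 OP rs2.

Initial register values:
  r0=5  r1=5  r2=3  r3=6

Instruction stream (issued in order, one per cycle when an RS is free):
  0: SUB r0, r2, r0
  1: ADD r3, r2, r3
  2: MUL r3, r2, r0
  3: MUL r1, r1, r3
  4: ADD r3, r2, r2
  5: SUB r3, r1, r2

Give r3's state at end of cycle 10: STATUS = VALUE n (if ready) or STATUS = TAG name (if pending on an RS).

c1: issue SUB r0<-Add1 | r0:Add1,r1:5,r2:3,r3:6
c2: issue ADD r3<-Add2 | r0:Add1,r1:5,r2:3,r3:Add2
c3: CDB Add1=-2; issue MUL r3<-Mul1 | r0:-2,r1:5,r2:3,r3:Mul1
c4: CDB Add2=9; issue MUL r1<-Mul2 | r0:-2,r1:Mul2,r2:3,r3:Mul1
c5: issue ADD r3<-Add1 | r0:-2,r1:Mul2,r2:3,r3:Add1
c6: issue SUB r3<-Add2 | r0:-2,r1:Mul2,r2:3,r3:Add2
c7: CDB Add1=6 | r0:-2,r1:Mul2,r2:3,r3:Add2
c8: CDB Mul1=-6 | r0:-2,r1:Mul2,r2:3,r3:Add2
c9: - | r0:-2,r1:Mul2,r2:3,r3:Add2
c10: - | r0:-2,r1:Mul2,r2:3,r3:Add2

STATUS = TAG Add2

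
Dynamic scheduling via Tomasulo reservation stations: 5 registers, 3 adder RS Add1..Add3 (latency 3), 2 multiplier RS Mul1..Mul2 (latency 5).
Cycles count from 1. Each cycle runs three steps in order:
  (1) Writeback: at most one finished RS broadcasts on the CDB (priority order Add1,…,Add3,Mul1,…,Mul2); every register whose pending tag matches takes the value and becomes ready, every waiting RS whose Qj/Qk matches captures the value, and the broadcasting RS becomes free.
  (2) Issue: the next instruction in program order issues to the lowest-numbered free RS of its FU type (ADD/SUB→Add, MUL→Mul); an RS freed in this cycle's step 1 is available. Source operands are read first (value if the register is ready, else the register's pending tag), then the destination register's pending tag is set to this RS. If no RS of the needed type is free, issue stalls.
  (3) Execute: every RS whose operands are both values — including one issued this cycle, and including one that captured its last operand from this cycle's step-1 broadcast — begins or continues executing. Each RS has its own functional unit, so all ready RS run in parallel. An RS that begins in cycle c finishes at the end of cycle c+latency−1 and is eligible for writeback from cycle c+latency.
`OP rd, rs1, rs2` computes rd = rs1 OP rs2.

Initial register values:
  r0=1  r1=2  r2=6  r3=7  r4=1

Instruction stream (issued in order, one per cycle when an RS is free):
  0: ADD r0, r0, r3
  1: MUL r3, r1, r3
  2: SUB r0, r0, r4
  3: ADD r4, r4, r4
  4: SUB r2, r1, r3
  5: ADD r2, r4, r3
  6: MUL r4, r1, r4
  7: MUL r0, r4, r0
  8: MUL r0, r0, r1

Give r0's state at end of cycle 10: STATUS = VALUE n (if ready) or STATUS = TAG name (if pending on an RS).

STATUS = TAG Mul1

cycle 1: issue ADD r0<-Add1 // r0:Add1,r1:2,r2:6,r3:7,r4:1
cycle 2: issue MUL r3<-Mul1 // r0:Add1,r1:2,r2:6,r3:Mul1,r4:1
cycle 3: issue SUB r0<-Add2 // r0:Add2,r1:2,r2:6,r3:Mul1,r4:1
cycle 4: CDB Add1=8; issue ADD r4<-Add1 // r0:Add2,r1:2,r2:6,r3:Mul1,r4:Add1
cycle 5: issue SUB r2<-Add3 // r0:Add2,r1:2,r2:Add3,r3:Mul1,r4:Add1
cycle 6: stall // r0:Add2,r1:2,r2:Add3,r3:Mul1,r4:Add1
cycle 7: CDB Add1=2; issue ADD r2<-Add1 // r0:Add2,r1:2,r2:Add1,r3:Mul1,r4:2
cycle 8: CDB Add2=7; issue MUL r4<-Mul2 // r0:7,r1:2,r2:Add1,r3:Mul1,r4:Mul2
cycle 9: CDB Mul1=14; issue MUL r0<-Mul1 // r0:Mul1,r1:2,r2:Add1,r3:14,r4:Mul2
cycle 10: stall // r0:Mul1,r1:2,r2:Add1,r3:14,r4:Mul2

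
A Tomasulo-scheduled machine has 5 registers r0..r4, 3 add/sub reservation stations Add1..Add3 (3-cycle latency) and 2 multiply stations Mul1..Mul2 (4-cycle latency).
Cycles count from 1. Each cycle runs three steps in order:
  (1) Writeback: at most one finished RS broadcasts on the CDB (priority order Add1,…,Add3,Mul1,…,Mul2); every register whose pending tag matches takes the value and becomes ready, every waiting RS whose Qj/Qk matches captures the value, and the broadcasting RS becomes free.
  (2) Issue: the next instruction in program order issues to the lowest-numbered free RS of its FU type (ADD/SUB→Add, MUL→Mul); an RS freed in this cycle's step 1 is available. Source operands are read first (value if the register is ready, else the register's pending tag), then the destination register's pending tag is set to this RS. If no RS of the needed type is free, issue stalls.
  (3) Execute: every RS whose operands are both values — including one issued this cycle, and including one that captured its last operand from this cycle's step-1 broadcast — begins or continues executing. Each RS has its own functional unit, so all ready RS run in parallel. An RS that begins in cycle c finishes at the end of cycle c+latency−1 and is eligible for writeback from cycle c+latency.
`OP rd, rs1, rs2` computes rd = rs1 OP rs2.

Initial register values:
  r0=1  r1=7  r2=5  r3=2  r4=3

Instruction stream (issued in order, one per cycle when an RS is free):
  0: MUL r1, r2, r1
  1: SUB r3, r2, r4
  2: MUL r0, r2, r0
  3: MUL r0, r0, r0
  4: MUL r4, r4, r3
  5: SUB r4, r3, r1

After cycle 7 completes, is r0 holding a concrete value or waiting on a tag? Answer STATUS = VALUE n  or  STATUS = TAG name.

c1: issue MUL r1<-Mul1 | r0:1,r1:Mul1,r2:5,r3:2,r4:3
c2: issue SUB r3<-Add1 | r0:1,r1:Mul1,r2:5,r3:Add1,r4:3
c3: issue MUL r0<-Mul2 | r0:Mul2,r1:Mul1,r2:5,r3:Add1,r4:3
c4: stall | r0:Mul2,r1:Mul1,r2:5,r3:Add1,r4:3
c5: CDB Add1=2; stall | r0:Mul2,r1:Mul1,r2:5,r3:2,r4:3
c6: CDB Mul1=35; issue MUL r0<-Mul1 | r0:Mul1,r1:35,r2:5,r3:2,r4:3
c7: CDB Mul2=5; issue MUL r4<-Mul2 | r0:Mul1,r1:35,r2:5,r3:2,r4:Mul2

STATUS = TAG Mul1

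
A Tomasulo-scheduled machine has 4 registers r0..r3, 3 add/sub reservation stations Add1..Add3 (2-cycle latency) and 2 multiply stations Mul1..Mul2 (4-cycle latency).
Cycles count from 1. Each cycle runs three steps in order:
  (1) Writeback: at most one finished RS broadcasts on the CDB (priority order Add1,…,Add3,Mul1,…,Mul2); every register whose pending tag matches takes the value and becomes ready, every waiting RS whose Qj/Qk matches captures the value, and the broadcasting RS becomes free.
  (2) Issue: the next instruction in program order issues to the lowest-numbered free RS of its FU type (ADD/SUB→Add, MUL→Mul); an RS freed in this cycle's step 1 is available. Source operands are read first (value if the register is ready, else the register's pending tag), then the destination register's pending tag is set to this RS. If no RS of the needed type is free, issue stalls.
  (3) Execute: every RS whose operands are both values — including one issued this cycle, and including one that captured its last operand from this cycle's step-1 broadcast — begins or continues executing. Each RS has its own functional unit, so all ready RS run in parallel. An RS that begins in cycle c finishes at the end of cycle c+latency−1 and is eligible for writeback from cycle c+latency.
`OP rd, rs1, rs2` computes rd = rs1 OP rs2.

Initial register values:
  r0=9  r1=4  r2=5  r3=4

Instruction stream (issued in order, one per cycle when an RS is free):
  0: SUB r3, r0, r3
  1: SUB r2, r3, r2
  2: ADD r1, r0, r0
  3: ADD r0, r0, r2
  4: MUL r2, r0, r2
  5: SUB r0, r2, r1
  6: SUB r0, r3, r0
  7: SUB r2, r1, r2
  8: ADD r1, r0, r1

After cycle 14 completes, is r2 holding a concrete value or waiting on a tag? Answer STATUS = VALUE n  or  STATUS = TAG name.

STATUS = TAG Add3

c1: issue SUB r3<-Add1 | r0:9,r1:4,r2:5,r3:Add1
c2: issue SUB r2<-Add2 | r0:9,r1:4,r2:Add2,r3:Add1
c3: CDB Add1=5; issue ADD r1<-Add1 | r0:9,r1:Add1,r2:Add2,r3:5
c4: issue ADD r0<-Add3 | r0:Add3,r1:Add1,r2:Add2,r3:5
c5: CDB Add1=18; issue MUL r2<-Mul1 | r0:Add3,r1:18,r2:Mul1,r3:5
c6: CDB Add2=0; issue SUB r0<-Add1 | r0:Add1,r1:18,r2:Mul1,r3:5
c7: issue SUB r0<-Add2 | r0:Add2,r1:18,r2:Mul1,r3:5
c8: CDB Add3=9; issue SUB r2<-Add3 | r0:Add2,r1:18,r2:Add3,r3:5
c9: stall | r0:Add2,r1:18,r2:Add3,r3:5
c10: stall | r0:Add2,r1:18,r2:Add3,r3:5
c11: stall | r0:Add2,r1:18,r2:Add3,r3:5
c12: CDB Mul1=0; stall | r0:Add2,r1:18,r2:Add3,r3:5
c13: stall | r0:Add2,r1:18,r2:Add3,r3:5
c14: CDB Add1=-18; issue ADD r1<-Add1 | r0:Add2,r1:Add1,r2:Add3,r3:5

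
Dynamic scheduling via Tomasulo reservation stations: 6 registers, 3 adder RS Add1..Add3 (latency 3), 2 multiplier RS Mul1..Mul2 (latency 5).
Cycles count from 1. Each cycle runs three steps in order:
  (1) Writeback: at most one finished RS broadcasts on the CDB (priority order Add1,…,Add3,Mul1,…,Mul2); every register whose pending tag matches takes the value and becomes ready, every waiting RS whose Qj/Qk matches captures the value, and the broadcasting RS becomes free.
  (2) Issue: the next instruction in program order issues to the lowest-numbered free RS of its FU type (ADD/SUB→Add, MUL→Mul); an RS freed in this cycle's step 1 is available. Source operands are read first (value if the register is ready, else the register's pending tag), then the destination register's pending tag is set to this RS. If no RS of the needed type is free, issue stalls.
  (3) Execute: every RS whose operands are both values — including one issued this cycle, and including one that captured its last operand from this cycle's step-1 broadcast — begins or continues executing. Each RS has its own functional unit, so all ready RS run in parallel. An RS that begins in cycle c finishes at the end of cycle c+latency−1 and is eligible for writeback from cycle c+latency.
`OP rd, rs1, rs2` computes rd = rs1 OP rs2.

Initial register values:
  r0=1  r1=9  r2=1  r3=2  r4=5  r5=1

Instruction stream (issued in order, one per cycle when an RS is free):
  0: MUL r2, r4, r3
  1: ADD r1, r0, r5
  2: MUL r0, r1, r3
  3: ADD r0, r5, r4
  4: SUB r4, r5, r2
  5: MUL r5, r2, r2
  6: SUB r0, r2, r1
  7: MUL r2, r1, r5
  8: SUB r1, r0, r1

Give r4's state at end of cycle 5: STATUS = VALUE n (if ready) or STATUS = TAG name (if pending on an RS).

STATUS = TAG Add1

cycle 1: issue MUL r2<-Mul1 // r0:1,r1:9,r2:Mul1,r3:2,r4:5,r5:1
cycle 2: issue ADD r1<-Add1 // r0:1,r1:Add1,r2:Mul1,r3:2,r4:5,r5:1
cycle 3: issue MUL r0<-Mul2 // r0:Mul2,r1:Add1,r2:Mul1,r3:2,r4:5,r5:1
cycle 4: issue ADD r0<-Add2 // r0:Add2,r1:Add1,r2:Mul1,r3:2,r4:5,r5:1
cycle 5: CDB Add1=2; issue SUB r4<-Add1 // r0:Add2,r1:2,r2:Mul1,r3:2,r4:Add1,r5:1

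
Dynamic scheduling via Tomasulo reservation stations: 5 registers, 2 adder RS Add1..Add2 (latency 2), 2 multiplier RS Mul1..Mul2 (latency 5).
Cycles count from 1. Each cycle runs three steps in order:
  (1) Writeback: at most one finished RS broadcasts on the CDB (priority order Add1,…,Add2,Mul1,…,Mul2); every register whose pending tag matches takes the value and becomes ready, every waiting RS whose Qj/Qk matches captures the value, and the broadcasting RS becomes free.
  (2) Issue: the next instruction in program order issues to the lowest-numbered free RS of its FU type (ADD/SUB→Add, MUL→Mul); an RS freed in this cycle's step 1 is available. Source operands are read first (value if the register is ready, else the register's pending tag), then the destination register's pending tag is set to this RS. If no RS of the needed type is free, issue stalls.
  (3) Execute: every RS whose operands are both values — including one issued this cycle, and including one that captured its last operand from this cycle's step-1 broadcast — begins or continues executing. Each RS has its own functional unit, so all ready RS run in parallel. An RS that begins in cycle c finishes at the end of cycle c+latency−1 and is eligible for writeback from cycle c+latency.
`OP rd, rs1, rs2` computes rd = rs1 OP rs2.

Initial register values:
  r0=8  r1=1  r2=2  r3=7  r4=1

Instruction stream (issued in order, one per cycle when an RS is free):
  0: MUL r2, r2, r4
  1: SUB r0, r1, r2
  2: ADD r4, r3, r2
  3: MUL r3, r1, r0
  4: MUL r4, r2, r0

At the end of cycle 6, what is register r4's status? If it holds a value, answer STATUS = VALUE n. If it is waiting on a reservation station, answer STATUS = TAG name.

STATUS = TAG Mul1

cycle 1: issue MUL r2<-Mul1 // r0:8,r1:1,r2:Mul1,r3:7,r4:1
cycle 2: issue SUB r0<-Add1 // r0:Add1,r1:1,r2:Mul1,r3:7,r4:1
cycle 3: issue ADD r4<-Add2 // r0:Add1,r1:1,r2:Mul1,r3:7,r4:Add2
cycle 4: issue MUL r3<-Mul2 // r0:Add1,r1:1,r2:Mul1,r3:Mul2,r4:Add2
cycle 5: stall // r0:Add1,r1:1,r2:Mul1,r3:Mul2,r4:Add2
cycle 6: CDB Mul1=2; issue MUL r4<-Mul1 // r0:Add1,r1:1,r2:2,r3:Mul2,r4:Mul1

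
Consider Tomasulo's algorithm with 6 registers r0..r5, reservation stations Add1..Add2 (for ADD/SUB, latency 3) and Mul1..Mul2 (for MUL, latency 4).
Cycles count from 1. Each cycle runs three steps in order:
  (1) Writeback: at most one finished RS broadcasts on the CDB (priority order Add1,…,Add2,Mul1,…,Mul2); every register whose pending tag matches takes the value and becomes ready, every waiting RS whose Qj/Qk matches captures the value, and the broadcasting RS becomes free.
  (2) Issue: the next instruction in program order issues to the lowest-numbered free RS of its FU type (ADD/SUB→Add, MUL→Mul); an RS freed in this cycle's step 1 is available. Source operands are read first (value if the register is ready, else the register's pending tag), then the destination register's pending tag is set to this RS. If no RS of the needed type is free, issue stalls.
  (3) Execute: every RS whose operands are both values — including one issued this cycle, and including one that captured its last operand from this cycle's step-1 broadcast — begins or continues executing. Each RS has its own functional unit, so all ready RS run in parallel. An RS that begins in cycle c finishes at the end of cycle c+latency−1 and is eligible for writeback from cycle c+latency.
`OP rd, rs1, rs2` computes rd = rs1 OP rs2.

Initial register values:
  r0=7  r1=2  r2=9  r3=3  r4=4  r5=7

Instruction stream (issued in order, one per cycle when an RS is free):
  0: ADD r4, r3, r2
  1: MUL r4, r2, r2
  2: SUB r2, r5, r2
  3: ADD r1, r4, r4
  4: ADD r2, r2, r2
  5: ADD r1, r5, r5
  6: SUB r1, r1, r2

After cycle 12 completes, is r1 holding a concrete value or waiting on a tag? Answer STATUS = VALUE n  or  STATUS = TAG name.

  c1: issue ADD r4<-Add1  regs: r0:7,r1:2,r2:9,r3:3,r4:Add1,r5:7
  c2: issue MUL r4<-Mul1  regs: r0:7,r1:2,r2:9,r3:3,r4:Mul1,r5:7
  c3: issue SUB r2<-Add2  regs: r0:7,r1:2,r2:Add2,r3:3,r4:Mul1,r5:7
  c4: CDB Add1=12; issue ADD r1<-Add1  regs: r0:7,r1:Add1,r2:Add2,r3:3,r4:Mul1,r5:7
  c5: stall  regs: r0:7,r1:Add1,r2:Add2,r3:3,r4:Mul1,r5:7
  c6: CDB Add2=-2; issue ADD r2<-Add2  regs: r0:7,r1:Add1,r2:Add2,r3:3,r4:Mul1,r5:7
  c7: CDB Mul1=81; stall  regs: r0:7,r1:Add1,r2:Add2,r3:3,r4:81,r5:7
  c8: stall  regs: r0:7,r1:Add1,r2:Add2,r3:3,r4:81,r5:7
  c9: CDB Add2=-4; issue ADD r1<-Add2  regs: r0:7,r1:Add2,r2:-4,r3:3,r4:81,r5:7
  c10: CDB Add1=162; issue SUB r1<-Add1  regs: r0:7,r1:Add1,r2:-4,r3:3,r4:81,r5:7
  c11: -  regs: r0:7,r1:Add1,r2:-4,r3:3,r4:81,r5:7
  c12: CDB Add2=14  regs: r0:7,r1:Add1,r2:-4,r3:3,r4:81,r5:7

STATUS = TAG Add1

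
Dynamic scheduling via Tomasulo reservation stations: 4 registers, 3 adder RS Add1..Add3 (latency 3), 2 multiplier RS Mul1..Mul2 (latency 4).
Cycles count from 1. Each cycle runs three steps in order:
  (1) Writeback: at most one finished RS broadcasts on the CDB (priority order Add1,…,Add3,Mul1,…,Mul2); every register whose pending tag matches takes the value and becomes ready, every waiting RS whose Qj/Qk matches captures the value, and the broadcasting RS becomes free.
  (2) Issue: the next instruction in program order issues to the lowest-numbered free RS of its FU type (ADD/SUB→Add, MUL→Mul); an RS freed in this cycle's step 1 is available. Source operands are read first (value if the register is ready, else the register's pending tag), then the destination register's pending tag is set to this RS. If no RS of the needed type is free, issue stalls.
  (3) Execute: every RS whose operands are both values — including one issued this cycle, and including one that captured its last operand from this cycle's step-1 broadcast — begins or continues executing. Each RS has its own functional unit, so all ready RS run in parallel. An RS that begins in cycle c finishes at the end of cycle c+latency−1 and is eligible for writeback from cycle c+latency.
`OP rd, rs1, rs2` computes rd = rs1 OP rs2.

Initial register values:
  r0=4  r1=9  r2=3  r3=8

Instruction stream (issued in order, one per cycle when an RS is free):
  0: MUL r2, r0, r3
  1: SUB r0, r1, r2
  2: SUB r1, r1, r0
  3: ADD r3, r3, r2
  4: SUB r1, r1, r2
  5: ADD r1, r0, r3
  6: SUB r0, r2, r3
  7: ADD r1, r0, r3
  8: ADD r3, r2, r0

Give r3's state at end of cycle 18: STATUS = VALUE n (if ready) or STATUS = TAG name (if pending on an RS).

STATUS = VALUE 24

cycle 1: issue MUL r2<-Mul1 // r0:4,r1:9,r2:Mul1,r3:8
cycle 2: issue SUB r0<-Add1 // r0:Add1,r1:9,r2:Mul1,r3:8
cycle 3: issue SUB r1<-Add2 // r0:Add1,r1:Add2,r2:Mul1,r3:8
cycle 4: issue ADD r3<-Add3 // r0:Add1,r1:Add2,r2:Mul1,r3:Add3
cycle 5: CDB Mul1=32; stall // r0:Add1,r1:Add2,r2:32,r3:Add3
cycle 6: stall // r0:Add1,r1:Add2,r2:32,r3:Add3
cycle 7: stall // r0:Add1,r1:Add2,r2:32,r3:Add3
cycle 8: CDB Add1=-23; issue SUB r1<-Add1 // r0:-23,r1:Add1,r2:32,r3:Add3
cycle 9: CDB Add3=40; issue ADD r1<-Add3 // r0:-23,r1:Add3,r2:32,r3:40
cycle 10: stall // r0:-23,r1:Add3,r2:32,r3:40
cycle 11: CDB Add2=32; issue SUB r0<-Add2 // r0:Add2,r1:Add3,r2:32,r3:40
cycle 12: CDB Add3=17; issue ADD r1<-Add3 // r0:Add2,r1:Add3,r2:32,r3:40
cycle 13: stall // r0:Add2,r1:Add3,r2:32,r3:40
cycle 14: CDB Add1=0; issue ADD r3<-Add1 // r0:Add2,r1:Add3,r2:32,r3:Add1
cycle 15: CDB Add2=-8 // r0:-8,r1:Add3,r2:32,r3:Add1
cycle 16: - // r0:-8,r1:Add3,r2:32,r3:Add1
cycle 17: - // r0:-8,r1:Add3,r2:32,r3:Add1
cycle 18: CDB Add1=24 // r0:-8,r1:Add3,r2:32,r3:24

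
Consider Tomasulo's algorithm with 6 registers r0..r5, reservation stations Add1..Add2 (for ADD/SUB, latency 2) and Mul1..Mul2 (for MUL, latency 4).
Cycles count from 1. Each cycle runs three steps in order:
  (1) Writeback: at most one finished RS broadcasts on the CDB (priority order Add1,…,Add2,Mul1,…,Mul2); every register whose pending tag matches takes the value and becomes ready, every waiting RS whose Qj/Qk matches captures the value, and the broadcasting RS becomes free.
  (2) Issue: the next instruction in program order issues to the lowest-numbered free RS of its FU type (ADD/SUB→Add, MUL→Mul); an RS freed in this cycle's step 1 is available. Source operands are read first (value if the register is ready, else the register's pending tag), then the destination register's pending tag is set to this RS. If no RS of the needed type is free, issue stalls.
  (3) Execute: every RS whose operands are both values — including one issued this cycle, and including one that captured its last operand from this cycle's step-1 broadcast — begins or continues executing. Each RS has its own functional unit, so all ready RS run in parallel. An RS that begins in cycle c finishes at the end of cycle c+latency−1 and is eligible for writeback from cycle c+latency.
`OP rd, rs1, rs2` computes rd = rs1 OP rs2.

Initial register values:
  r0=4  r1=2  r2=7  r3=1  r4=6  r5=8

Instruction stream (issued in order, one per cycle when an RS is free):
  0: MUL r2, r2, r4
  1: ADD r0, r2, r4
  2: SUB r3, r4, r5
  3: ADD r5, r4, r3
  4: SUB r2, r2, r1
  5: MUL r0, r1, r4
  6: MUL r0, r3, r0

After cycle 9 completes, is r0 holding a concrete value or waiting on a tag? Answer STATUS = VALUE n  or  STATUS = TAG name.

STATUS = TAG Mul2

c1: issue MUL r2<-Mul1 | r0:4,r1:2,r2:Mul1,r3:1,r4:6,r5:8
c2: issue ADD r0<-Add1 | r0:Add1,r1:2,r2:Mul1,r3:1,r4:6,r5:8
c3: issue SUB r3<-Add2 | r0:Add1,r1:2,r2:Mul1,r3:Add2,r4:6,r5:8
c4: stall | r0:Add1,r1:2,r2:Mul1,r3:Add2,r4:6,r5:8
c5: CDB Add2=-2; issue ADD r5<-Add2 | r0:Add1,r1:2,r2:Mul1,r3:-2,r4:6,r5:Add2
c6: CDB Mul1=42; stall | r0:Add1,r1:2,r2:42,r3:-2,r4:6,r5:Add2
c7: CDB Add2=4; issue SUB r2<-Add2 | r0:Add1,r1:2,r2:Add2,r3:-2,r4:6,r5:4
c8: CDB Add1=48; issue MUL r0<-Mul1 | r0:Mul1,r1:2,r2:Add2,r3:-2,r4:6,r5:4
c9: CDB Add2=40; issue MUL r0<-Mul2 | r0:Mul2,r1:2,r2:40,r3:-2,r4:6,r5:4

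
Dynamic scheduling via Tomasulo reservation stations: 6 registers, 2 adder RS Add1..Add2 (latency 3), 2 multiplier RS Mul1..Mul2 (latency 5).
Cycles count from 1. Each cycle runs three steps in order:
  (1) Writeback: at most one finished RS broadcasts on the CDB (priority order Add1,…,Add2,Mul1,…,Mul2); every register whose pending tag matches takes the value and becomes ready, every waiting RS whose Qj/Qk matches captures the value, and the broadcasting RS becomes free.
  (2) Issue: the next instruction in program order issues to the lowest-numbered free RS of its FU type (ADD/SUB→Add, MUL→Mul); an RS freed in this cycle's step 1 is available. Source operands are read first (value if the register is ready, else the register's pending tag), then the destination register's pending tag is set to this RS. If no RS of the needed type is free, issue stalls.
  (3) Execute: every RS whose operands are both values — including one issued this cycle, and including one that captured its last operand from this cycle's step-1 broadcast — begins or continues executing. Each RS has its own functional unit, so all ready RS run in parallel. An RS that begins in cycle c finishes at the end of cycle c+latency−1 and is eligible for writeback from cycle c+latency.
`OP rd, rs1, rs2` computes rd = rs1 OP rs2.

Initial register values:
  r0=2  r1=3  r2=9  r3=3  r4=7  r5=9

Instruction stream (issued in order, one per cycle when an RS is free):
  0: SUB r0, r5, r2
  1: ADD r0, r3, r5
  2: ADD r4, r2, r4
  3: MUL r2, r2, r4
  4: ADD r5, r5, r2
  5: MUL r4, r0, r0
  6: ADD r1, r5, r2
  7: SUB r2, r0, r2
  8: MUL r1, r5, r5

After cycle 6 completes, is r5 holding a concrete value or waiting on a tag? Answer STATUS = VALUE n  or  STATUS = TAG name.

  c1: issue SUB r0<-Add1  regs: r0:Add1,r1:3,r2:9,r3:3,r4:7,r5:9
  c2: issue ADD r0<-Add2  regs: r0:Add2,r1:3,r2:9,r3:3,r4:7,r5:9
  c3: stall  regs: r0:Add2,r1:3,r2:9,r3:3,r4:7,r5:9
  c4: CDB Add1=0; issue ADD r4<-Add1  regs: r0:Add2,r1:3,r2:9,r3:3,r4:Add1,r5:9
  c5: CDB Add2=12; issue MUL r2<-Mul1  regs: r0:12,r1:3,r2:Mul1,r3:3,r4:Add1,r5:9
  c6: issue ADD r5<-Add2  regs: r0:12,r1:3,r2:Mul1,r3:3,r4:Add1,r5:Add2

STATUS = TAG Add2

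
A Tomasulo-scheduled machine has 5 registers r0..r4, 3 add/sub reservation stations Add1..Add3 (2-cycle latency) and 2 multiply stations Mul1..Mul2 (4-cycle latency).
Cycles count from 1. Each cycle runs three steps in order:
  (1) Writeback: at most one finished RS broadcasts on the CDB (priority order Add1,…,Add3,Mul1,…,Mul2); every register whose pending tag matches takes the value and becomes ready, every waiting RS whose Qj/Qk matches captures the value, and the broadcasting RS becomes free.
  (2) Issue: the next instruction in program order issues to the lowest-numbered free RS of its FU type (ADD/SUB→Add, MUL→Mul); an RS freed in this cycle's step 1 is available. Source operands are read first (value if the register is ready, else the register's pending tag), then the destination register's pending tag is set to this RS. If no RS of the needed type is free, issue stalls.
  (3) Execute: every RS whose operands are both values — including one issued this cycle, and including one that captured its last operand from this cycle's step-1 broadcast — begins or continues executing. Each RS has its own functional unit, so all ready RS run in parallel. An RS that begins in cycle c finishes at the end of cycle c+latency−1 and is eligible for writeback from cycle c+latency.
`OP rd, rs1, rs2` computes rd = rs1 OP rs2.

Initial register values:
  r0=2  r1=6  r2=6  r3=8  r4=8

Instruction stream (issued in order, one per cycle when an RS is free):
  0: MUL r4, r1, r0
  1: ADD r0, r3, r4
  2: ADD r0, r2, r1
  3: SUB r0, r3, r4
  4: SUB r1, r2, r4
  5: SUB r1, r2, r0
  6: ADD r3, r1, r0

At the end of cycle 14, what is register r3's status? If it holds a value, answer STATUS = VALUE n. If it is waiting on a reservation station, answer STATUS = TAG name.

STATUS = VALUE 6

  c1: issue MUL r4<-Mul1  regs: r0:2,r1:6,r2:6,r3:8,r4:Mul1
  c2: issue ADD r0<-Add1  regs: r0:Add1,r1:6,r2:6,r3:8,r4:Mul1
  c3: issue ADD r0<-Add2  regs: r0:Add2,r1:6,r2:6,r3:8,r4:Mul1
  c4: issue SUB r0<-Add3  regs: r0:Add3,r1:6,r2:6,r3:8,r4:Mul1
  c5: CDB Add2=12; issue SUB r1<-Add2  regs: r0:Add3,r1:Add2,r2:6,r3:8,r4:Mul1
  c6: CDB Mul1=12; stall  regs: r0:Add3,r1:Add2,r2:6,r3:8,r4:12
  c7: stall  regs: r0:Add3,r1:Add2,r2:6,r3:8,r4:12
  c8: CDB Add1=20; issue SUB r1<-Add1  regs: r0:Add3,r1:Add1,r2:6,r3:8,r4:12
  c9: CDB Add2=-6; issue ADD r3<-Add2  regs: r0:Add3,r1:Add1,r2:6,r3:Add2,r4:12
  c10: CDB Add3=-4  regs: r0:-4,r1:Add1,r2:6,r3:Add2,r4:12
  c11: -  regs: r0:-4,r1:Add1,r2:6,r3:Add2,r4:12
  c12: CDB Add1=10  regs: r0:-4,r1:10,r2:6,r3:Add2,r4:12
  c13: -  regs: r0:-4,r1:10,r2:6,r3:Add2,r4:12
  c14: CDB Add2=6  regs: r0:-4,r1:10,r2:6,r3:6,r4:12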